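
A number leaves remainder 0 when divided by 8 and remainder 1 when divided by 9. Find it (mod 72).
M = 8 × 9 = 72. M₁ = 9, y₁ ≡ 1 (mod 8). M₂ = 8, y₂ ≡ 8 (mod 9). y = 0×9×1 + 1×8×8 ≡ 64 (mod 72)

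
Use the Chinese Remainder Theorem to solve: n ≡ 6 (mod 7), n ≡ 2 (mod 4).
M = 7 × 4 = 28. M₁ = 4, y₁ ≡ 2 (mod 7). M₂ = 7, y₂ ≡ 3 (mod 4). n = 6×4×2 + 2×7×3 ≡ 6 (mod 28)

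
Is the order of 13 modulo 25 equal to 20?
Yes, ord_25(13) = 20.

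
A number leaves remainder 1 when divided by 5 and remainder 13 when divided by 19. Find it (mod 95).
M = 5 × 19 = 95. M₁ = 19, y₁ ≡ 4 (mod 5). M₂ = 5, y₂ ≡ 4 (mod 19). r = 1×19×4 + 13×5×4 ≡ 51 (mod 95)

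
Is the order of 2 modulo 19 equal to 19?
No, the actual order is 18, not 19.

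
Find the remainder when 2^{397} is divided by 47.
By Fermat: 2^{46} ≡ 1 (mod 47). 397 = 8×46 + 29. So 2^{397} ≡ 2^{29} ≡ 17 (mod 47)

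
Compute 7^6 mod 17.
6 = 4 + 2 (binary 110). Repeated squaring mod 17: 7^1 ≡ 7; 7^2 ≡ 7² = 49 ≡ 15; 7^4 ≡ 15² = 225 ≡ 4. Multiply: 7^6 = 7^4 × 7^2 ≡ 4 × 15 (mod 17): 4 × 15 = 60 ≡ 9. So 7^6 ≡ 9 (mod 17).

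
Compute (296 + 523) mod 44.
27

(296 + 523) = 819
819 mod 44 = 27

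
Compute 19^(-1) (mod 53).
14

Using Extended Euclidean Algorithm:
gcd(19, 53) = 1
Bezout coefficients: 19 × 14 + 53 × -5 = 1
So 19 × 14 ≡ 1 (mod 53)
The inverse is 14 mod 53 = 14
Verification: 19 × 14 = 266 = 5 × 53 + 1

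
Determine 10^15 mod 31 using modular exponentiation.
Using repeated squaring. 15 = 8 + 4 + 2 + 1 (binary 1111). Repeated squaring mod 31: 10^1 ≡ 10; 10^2 ≡ 10² = 100 ≡ 7; 10^4 ≡ 7² = 49 ≡ 18; 10^8 ≡ 18² = 324 ≡ 14. Multiply: 10^15 = 10^8 × 10^4 × 10^2 × 10^1 ≡ 14 × 18 × 7 × 10 (mod 31): 14 × 18 = 252 ≡ 4; 4 × 7 = 28 ≡ 28; 28 × 10 = 280 ≡ 1. So 10^15 ≡ 1 (mod 31).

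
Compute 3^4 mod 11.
4 = 4 (binary 100). Repeated squaring mod 11: 3^1 ≡ 3; 3^2 ≡ 3² = 9 ≡ 9; 3^4 ≡ 9² = 81 ≡ 4. So 3^4 ≡ 4 (mod 11).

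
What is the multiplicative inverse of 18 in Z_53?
3

Using Extended Euclidean Algorithm:
gcd(18, 53) = 1
Bezout coefficients: 18 × 3 + 53 × -1 = 1
So 18 × 3 ≡ 1 (mod 53)
The inverse is 3 mod 53 = 3
Verification: 18 × 3 = 54 = 1 × 53 + 1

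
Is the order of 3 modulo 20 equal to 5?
No, the actual order is 4, not 5.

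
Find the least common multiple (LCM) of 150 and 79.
11850

First find GCD(150, 79) using the Euclidean algorithm:
150 = 1 × 79 + 71
79 = 1 × 71 + 8
71 = 8 × 8 + 7
8 = 1 × 7 + 1
7 = 7 × 1 + 0
GCD(150, 79) = 1

LCM formula: LCM(a, b) = (a × b) / GCD(a, b)
LCM(150, 79) = (150 × 79) / 1
LCM(150, 79) = 11850 / 1
LCM(150, 79) = 11850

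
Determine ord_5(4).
Powers of 4 mod 5: 4^1≡4, 4^2≡1. Order = 2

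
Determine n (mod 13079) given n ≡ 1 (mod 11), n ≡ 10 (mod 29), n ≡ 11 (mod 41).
5259

Using the Chinese Remainder Theorem:
M = product of moduli = 13079
For equation 1: M_1 = 1189, 1189 ≡ 1 (mod 11), inverse of 1189 mod 11 is 1 (check: 1 × 1 = 1 ≡ 1 (mod 11))
For equation 2: M_2 = 451, 451 ≡ 16 (mod 29), inverse of 451 mod 29 is 20 (check: 16 × 20 = 320 ≡ 1 (mod 29))
For equation 3: M_3 = 319, 319 ≡ 32 (mod 41), inverse of 319 mod 41 is 9 (check: 32 × 9 = 288 ≡ 1 (mod 41))
Combine: n ≡ Σ r_i×M_i×(M_i⁻¹ mod m_i) = 1×1189×1 + 10×451×20 + 11×319×9 = 1189 + 90200 + 31581 = 122970
122970 mod 13079 = 5259
n ≡ 5259 (mod 13079)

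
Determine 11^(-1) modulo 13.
11^(-1) ≡ 6 (mod 13). Verification: 11 × 6 = 66 ≡ 1 (mod 13)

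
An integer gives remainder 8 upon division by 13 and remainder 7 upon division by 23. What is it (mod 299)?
M = 13 × 23 = 299. M₁ = 23, y₁ ≡ 4 (mod 13). M₂ = 13, y₂ ≡ 16 (mod 23). k = 8×23×4 + 7×13×16 ≡ 99 (mod 299). The smallest positive such number is 99.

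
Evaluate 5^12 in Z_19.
Using repeated squaring. 12 = 8 + 4 (binary 1100). Repeated squaring mod 19: 5^1 ≡ 5; 5^2 ≡ 5² = 25 ≡ 6; 5^4 ≡ 6² = 36 ≡ 17; 5^8 ≡ 17² = 289 ≡ 4. Multiply: 5^12 = 5^8 × 5^4 ≡ 4 × 17 (mod 19): 4 × 17 = 68 ≡ 11. So 5^12 ≡ 11 (mod 19).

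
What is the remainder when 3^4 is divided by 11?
4 = 4 (binary 100). Repeated squaring mod 11: 3^1 ≡ 3; 3^2 ≡ 3² = 9 ≡ 9; 3^4 ≡ 9² = 81 ≡ 4. So 3^4 ≡ 4 (mod 11).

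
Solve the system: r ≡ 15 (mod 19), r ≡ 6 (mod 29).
M = 19 × 29 = 551. M₁ = 29, y₁ ≡ 2 (mod 19). M₂ = 19, y₂ ≡ 26 (mod 29). r = 15×29×2 + 6×19×26 ≡ 528 (mod 551)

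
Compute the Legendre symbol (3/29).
(3/29) = 3^{14} mod 29 = -1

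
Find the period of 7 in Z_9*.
Powers of 7 mod 9: 7^1≡7, 7^2≡4, 7^3≡1. Order = 3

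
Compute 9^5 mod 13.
5 = 4 + 1 (binary 101). Repeated squaring mod 13: 9^1 ≡ 9; 9^2 ≡ 9² = 81 ≡ 3; 9^4 ≡ 3² = 9 ≡ 9. Multiply: 9^5 = 9^4 × 9^1 ≡ 9 × 9 (mod 13): 9 × 9 = 81 ≡ 3. So 9^5 ≡ 3 (mod 13).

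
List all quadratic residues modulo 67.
QRs mod 67: {1, 4, 6, 9, 10, 14, 15, 16, 17, 19, 21, 22, 23, 24, 25, 26, 29, 33, 35, 36, 37, 39, 40, 47, 49, 54, 55, 56, 59, 60, 62, 64, 65}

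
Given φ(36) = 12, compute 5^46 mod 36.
By Euler: 5^{12} ≡ 1 (mod 36) since gcd(5, 36) = 1. 46 = 3×12 + 10. So 5^{46} ≡ 5^{10} ≡ 13 (mod 36)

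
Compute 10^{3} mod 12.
4

Using successive squaring:
Binary expansion of 3: 11
Powers of 10 mod 12 (each is the square of the previous):
  10^1 ≡ 10 (mod 12)
  10^2 ≡ 10² = 100 ≡ 4 (mod 12)
3 = 2 + 1, so 10^3 = 10^2 × 10^1 ≡ 4 × 10 (mod 12)
Multiplying step by step:
  4 × 10 = 40 ≡ 4 (mod 12)
Result: 10^3 ≡ 4 (mod 12)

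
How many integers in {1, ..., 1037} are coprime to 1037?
960

Prime factorization: 1037 = 17 × 61
Using the formula φ(n) = n × Π(1 - 1/p) for each prime factor p:
φ(1037) = 1037 × (1 - 1/17) × (1 - 1/61)
φ(1037) = 960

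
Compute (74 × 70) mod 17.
12

(74 × 70) = 5180
5180 mod 17 = 12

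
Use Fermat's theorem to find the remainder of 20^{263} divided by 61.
9

By Fermat's Little Theorem, a^(p-1) ≡ 1 (mod p) for prime p and gcd(a, p) = 1
Here p = 61, so 20^60 ≡ 1 (mod 61)
We can reduce the exponent: 263 mod 60 = 23
So 20^263 ≡ 20^23 (mod 61)
Computing: 20^23 mod 61 = 9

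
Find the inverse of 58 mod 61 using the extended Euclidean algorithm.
Extended GCD: 58(20) + 61(-19) = 1. So 58^(-1) ≡ 20 ≡ 20 (mod 61). Verify: 58 × 20 = 1160 ≡ 1 (mod 61)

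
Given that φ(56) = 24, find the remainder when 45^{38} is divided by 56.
By Euler: 45^{24} ≡ 1 (mod 56) since gcd(45, 56) = 1. 38 = 1×24 + 14. So 45^{38} ≡ 45^{14} ≡ 9 (mod 56)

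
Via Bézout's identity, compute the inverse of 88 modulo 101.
Extended GCD: 88(31) + 101(-27) = 1. So 88^(-1) ≡ 31 ≡ 31 (mod 101). Verify: 88 × 31 = 2728 ≡ 1 (mod 101)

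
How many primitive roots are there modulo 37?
Number of primitive roots mod 37 = φ(36) = 12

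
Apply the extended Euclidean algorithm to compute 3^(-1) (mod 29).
Extended GCD: 3(10) + 29(-1) = 1. So 3^(-1) ≡ 10 ≡ 10 (mod 29). Verify: 3 × 10 = 30 ≡ 1 (mod 29)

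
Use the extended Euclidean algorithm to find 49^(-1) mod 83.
Extended GCD: 49(-22) + 83(13) = 1. So 49^(-1) ≡ 61 ≡ 61 (mod 83). Verify: 49 × 61 = 2989 ≡ 1 (mod 83)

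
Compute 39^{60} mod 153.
72

Using successive squaring:
Binary expansion of 60: 111100
Powers of 39 mod 153 (each is the square of the previous):
  39^1 ≡ 39 (mod 153)
  39^2 ≡ 39² = 1521 ≡ 144 (mod 153)
  39^4 ≡ 144² = 20736 ≡ 81 (mod 153)
  39^8 ≡ 81² = 6561 ≡ 135 (mod 153)
  39^16 ≡ 135² = 18225 ≡ 18 (mod 153)
  39^32 ≡ 18² = 324 ≡ 18 (mod 153)
60 = 32 + 16 + 8 + 4, so 39^60 = 39^32 × 39^16 × 39^8 × 39^4 ≡ 18 × 18 × 135 × 81 (mod 153)
Multiplying step by step:
  18 × 18 = 324 ≡ 18 (mod 153)
  18 × 135 = 2430 ≡ 135 (mod 153)
  135 × 81 = 10935 ≡ 72 (mod 153)
Result: 39^60 ≡ 72 (mod 153)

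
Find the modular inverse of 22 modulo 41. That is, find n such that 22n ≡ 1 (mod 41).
28

Using Extended Euclidean Algorithm:
gcd(22, 41) = 1
Bezout coefficients: 22 × -13 + 41 × 7 = 1
So 22 × -13 ≡ 1 (mod 41)
The inverse is -13 mod 41 = 28
Verification: 22 × 28 = 616 = 15 × 41 + 1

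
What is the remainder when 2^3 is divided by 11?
3 = 2 + 1 (binary 11). Repeated squaring mod 11: 2^1 ≡ 2; 2^2 ≡ 2² = 4 ≡ 4. Multiply: 2^3 = 2^2 × 2^1 ≡ 4 × 2 (mod 11): 4 × 2 = 8 ≡ 8. So 2^3 ≡ 8 (mod 11).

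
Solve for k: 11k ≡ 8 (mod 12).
4

Since gcd(11, 12) = 1 divides 8, a solution exists.
Multiply both sides by the inverse of 11 mod 12:
  11^(-1) mod 12 = 11
  x ≡ 11 × 8 ≡ 88 ≡ 4 (mod 12)
Verification: 11 × 4 = 44 = 3 × 12 + 8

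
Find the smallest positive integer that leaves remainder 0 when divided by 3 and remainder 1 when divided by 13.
M = 3 × 13 = 39. M₁ = 13, y₁ ≡ 1 (mod 3). M₂ = 3, y₂ ≡ 9 (mod 13). m = 0×13×1 + 1×3×9 ≡ 27 (mod 39). The smallest positive such number is 27.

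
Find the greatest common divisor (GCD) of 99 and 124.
1

Using the Euclidean algorithm:
99 = 0 × 124 + 99
124 = 1 × 99 + 25
99 = 3 × 25 + 24
25 = 1 × 24 + 1
24 = 24 × 1 + 0

GCD(99, 124) = 1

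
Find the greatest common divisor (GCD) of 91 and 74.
1

Using the Euclidean algorithm:
91 = 1 × 74 + 17
74 = 4 × 17 + 6
17 = 2 × 6 + 5
6 = 1 × 5 + 1
5 = 5 × 1 + 0

GCD(91, 74) = 1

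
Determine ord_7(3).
Powers of 3 mod 7: 3^1≡3, 3^2≡2, 3^3≡6, 3^4≡4, 3^5≡5, 3^6≡1. Order = 6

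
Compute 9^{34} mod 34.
13

Using successive squaring:
Binary expansion of 34: 100010
Powers of 9 mod 34 (each is the square of the previous):
  9^1 ≡ 9 (mod 34)
  9^2 ≡ 9² = 81 ≡ 13 (mod 34)
  9^4 ≡ 13² = 169 ≡ 33 (mod 34)
  9^8 ≡ 33² = 1089 ≡ 1 (mod 34)
  9^16 ≡ 1² = 1 ≡ 1 (mod 34)
  9^32 ≡ 1² = 1 ≡ 1 (mod 34)
34 = 32 + 2, so 9^34 = 9^32 × 9^2 ≡ 1 × 13 (mod 34)
Multiplying step by step:
  1 × 13 = 13 ≡ 13 (mod 34)
Result: 9^34 ≡ 13 (mod 34)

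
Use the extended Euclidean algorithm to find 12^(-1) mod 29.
Extended GCD: 12(-12) + 29(5) = 1. So 12^(-1) ≡ 17 ≡ 17 (mod 29). Verify: 12 × 17 = 204 ≡ 1 (mod 29)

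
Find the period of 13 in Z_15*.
Powers of 13 mod 15: 13^1≡13, 13^2≡4, 13^3≡7, 13^4≡1. Order = 4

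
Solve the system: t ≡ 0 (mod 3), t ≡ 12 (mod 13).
M = 3 × 13 = 39. M₁ = 13, y₁ ≡ 1 (mod 3). M₂ = 3, y₂ ≡ 9 (mod 13). t = 0×13×1 + 12×3×9 ≡ 12 (mod 39)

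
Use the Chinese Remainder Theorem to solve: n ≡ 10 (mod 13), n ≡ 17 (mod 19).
M = 13 × 19 = 247. M₁ = 19, y₁ ≡ 11 (mod 13). M₂ = 13, y₂ ≡ 3 (mod 19). n = 10×19×11 + 17×13×3 ≡ 36 (mod 247)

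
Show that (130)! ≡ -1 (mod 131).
(130)! mod 131 = 130. Since this equals -1 (mod 131), Wilson confirms 131 is prime.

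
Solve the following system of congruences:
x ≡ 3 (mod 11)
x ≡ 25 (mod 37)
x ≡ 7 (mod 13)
839

Using the Chinese Remainder Theorem:
M = product of moduli = 5291
For equation 1: M_1 = 481, 481 ≡ 8 (mod 11), inverse of 481 mod 11 is 7 (check: 8 × 7 = 56 ≡ 1 (mod 11))
For equation 2: M_2 = 143, 143 ≡ 32 (mod 37), inverse of 143 mod 37 is 22 (check: 32 × 22 = 704 ≡ 1 (mod 37))
For equation 3: M_3 = 407, 407 ≡ 4 (mod 13), inverse of 407 mod 13 is 10 (check: 4 × 10 = 40 ≡ 1 (mod 13))
Combine: x ≡ Σ r_i×M_i×(M_i⁻¹ mod m_i) = 3×481×7 + 25×143×22 + 7×407×10 = 10101 + 78650 + 28490 = 117241
117241 mod 5291 = 839
x ≡ 839 (mod 5291)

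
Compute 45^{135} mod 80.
5

Using successive squaring:
Binary expansion of 135: 10000111
Powers of 45 mod 80 (each is the square of the previous):
  45^1 ≡ 45 (mod 80)
  45^2 ≡ 45² = 2025 ≡ 25 (mod 80)
  45^4 ≡ 25² = 625 ≡ 65 (mod 80)
  45^8 ≡ 65² = 4225 ≡ 65 (mod 80)
  45^16 ≡ 65² = 4225 ≡ 65 (mod 80)
  45^32 ≡ 65² = 4225 ≡ 65 (mod 80)
  45^64 ≡ 65² = 4225 ≡ 65 (mod 80)
  45^128 ≡ 65² = 4225 ≡ 65 (mod 80)
135 = 128 + 4 + 2 + 1, so 45^135 = 45^128 × 45^4 × 45^2 × 45^1 ≡ 65 × 65 × 25 × 45 (mod 80)
Multiplying step by step:
  65 × 65 = 4225 ≡ 65 (mod 80)
  65 × 25 = 1625 ≡ 25 (mod 80)
  25 × 45 = 1125 ≡ 5 (mod 80)
Result: 45^135 ≡ 5 (mod 80)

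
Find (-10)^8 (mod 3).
(-10) ≡ 2 (mod 3). 8 = 8 (binary 1000). Repeated squaring mod 3: 2^1 ≡ 2; 2^2 ≡ 2² = 4 ≡ 1; 2^4 ≡ 1² = 1 ≡ 1; 2^8 ≡ 1² = 1 ≡ 1. So (-10)^8 ≡ 1 (mod 3).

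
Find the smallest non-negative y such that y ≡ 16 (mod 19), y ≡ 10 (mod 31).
320

Using the Chinese Remainder Theorem:
M = product of moduli = 589
For equation 1: M_1 = 31, 31 ≡ 12 (mod 19), inverse of 31 mod 19 is 8 (check: 12 × 8 = 96 ≡ 1 (mod 19))
For equation 2: M_2 = 19, 19 ≡ 19 (mod 31), inverse of 19 mod 31 is 18 (check: 19 × 18 = 342 ≡ 1 (mod 31))
Combine: y ≡ Σ r_i×M_i×(M_i⁻¹ mod m_i) = 16×31×8 + 10×19×18 = 3968 + 3420 = 7388
7388 mod 589 = 320
y ≡ 320 (mod 589)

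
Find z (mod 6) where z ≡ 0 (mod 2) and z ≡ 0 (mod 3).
M = 2 × 3 = 6. M₁ = 3, y₁ ≡ 1 (mod 2). M₂ = 2, y₂ ≡ 2 (mod 3). z = 0×3×1 + 0×2×2 ≡ 0 (mod 6)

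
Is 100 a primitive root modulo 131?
p - 1 = 130 has prime divisors 2, 5, 13. Check 100^(130/q) mod 131 for each: 100^(130/2) = 100^65 ≡ 1, 100^(130/5) = 100^26 ≡ 89, 100^(130/13) = 100^10 ≡ 62 (mod 131). Since 100^65 ≡ 1 (mod 131), the order of 100 divides 65 (in fact the order is 65) ≠ 130, so it is not a primitive root.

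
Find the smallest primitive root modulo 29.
p - 1 = 28 has prime divisors 2, 7. h is a primitive root mod 29 iff h^(28/q) ≢ 1 (mod 29) for each such q.
h = 2: 2^14 ≡ 28, 2^4 ≡ 16 (mod 29); none is 1, so 2 has order 28 and is a primitive root.
The smallest primitive root mod 29 is g = 2.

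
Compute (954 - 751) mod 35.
28

(954 - 751) = 203
203 mod 35 = 28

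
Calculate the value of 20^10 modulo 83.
10 = 8 + 2 (binary 1010). Repeated squaring mod 83: 20^1 ≡ 20; 20^2 ≡ 20² = 400 ≡ 68; 20^4 ≡ 68² = 4624 ≡ 59; 20^8 ≡ 59² = 3481 ≡ 78. Multiply: 20^10 = 20^8 × 20^2 ≡ 78 × 68 (mod 83): 78 × 68 = 5304 ≡ 75. So 20^10 ≡ 75 (mod 83).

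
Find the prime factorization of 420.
2^2 × 3 × 5 × 7

Divide by primes starting from smallest:
420 ÷ 2 = 210
210 ÷ 2 = 105
105 ÷ 3 = 35
35 ÷ 5 = 7
7 ÷ 7 = 1

420 = 2^2 × 3 × 5 × 7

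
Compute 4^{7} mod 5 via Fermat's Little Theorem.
4

By Fermat's Little Theorem, a^(p-1) ≡ 1 (mod p) for prime p and gcd(a, p) = 1
Here p = 5, so 4^4 ≡ 1 (mod 5)
We can reduce the exponent: 7 mod 4 = 3
So 4^7 ≡ 4^3 (mod 5)
Computing: 4^3 mod 5 = 4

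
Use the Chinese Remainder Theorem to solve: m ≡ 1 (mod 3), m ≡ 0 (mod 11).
M = 3 × 11 = 33. M₁ = 11, y₁ ≡ 2 (mod 3). M₂ = 3, y₂ ≡ 4 (mod 11). m = 1×11×2 + 0×3×4 ≡ 22 (mod 33)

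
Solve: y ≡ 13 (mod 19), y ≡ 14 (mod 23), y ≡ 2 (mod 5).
M = 19 × 23 × 5 = 2185. M₁ = 115, y₁ ≡ 1 (mod 19). M₂ = 95, y₂ ≡ 8 (mod 23). M₃ = 437, y₃ ≡ 3 (mod 5). y = 13×115×1 + 14×95×8 + 2×437×3 ≡ 1647 (mod 2185)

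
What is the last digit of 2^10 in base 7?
10 = 8 + 2 (binary 1010). Repeated squaring mod 7: 2^1 ≡ 2; 2^2 ≡ 2² = 4 ≡ 4; 2^4 ≡ 4² = 16 ≡ 2; 2^8 ≡ 2² = 4 ≡ 4. Multiply: 2^10 = 2^8 × 2^2 ≡ 4 × 4 (mod 7): 4 × 4 = 16 ≡ 2. So 2^10 ≡ 2 (mod 7).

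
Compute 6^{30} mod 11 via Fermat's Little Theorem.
1

By Fermat's Little Theorem, a^(p-1) ≡ 1 (mod p) for prime p and gcd(a, p) = 1
Here p = 11, so 6^10 ≡ 1 (mod 11)
We can reduce the exponent: 30 mod 10 = 0
So 6^30 ≡ 6^0 (mod 11)
Computing: 6^0 mod 11 = 1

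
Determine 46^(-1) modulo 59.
46^(-1) ≡ 9 (mod 59). Verification: 46 × 9 = 414 ≡ 1 (mod 59)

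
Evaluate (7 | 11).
(7/11) = 7^{5} mod 11 = -1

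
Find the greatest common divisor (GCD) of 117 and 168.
3

Using the Euclidean algorithm:
117 = 0 × 168 + 117
168 = 1 × 117 + 51
117 = 2 × 51 + 15
51 = 3 × 15 + 6
15 = 2 × 6 + 3
6 = 2 × 3 + 0

GCD(117, 168) = 3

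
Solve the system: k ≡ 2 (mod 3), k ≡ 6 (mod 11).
M = 3 × 11 = 33. M₁ = 11, y₁ ≡ 2 (mod 3). M₂ = 3, y₂ ≡ 4 (mod 11). k = 2×11×2 + 6×3×4 ≡ 17 (mod 33)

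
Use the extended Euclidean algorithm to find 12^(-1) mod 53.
Extended GCD: 12(-22) + 53(5) = 1. So 12^(-1) ≡ 31 ≡ 31 (mod 53). Verify: 12 × 31 = 372 ≡ 1 (mod 53)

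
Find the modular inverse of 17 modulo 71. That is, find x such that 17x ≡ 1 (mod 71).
46

Using Extended Euclidean Algorithm:
gcd(17, 71) = 1
Bezout coefficients: 17 × -25 + 71 × 6 = 1
So 17 × -25 ≡ 1 (mod 71)
The inverse is -25 mod 71 = 46
Verification: 17 × 46 = 782 = 11 × 71 + 1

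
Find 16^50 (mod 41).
Using Fermat: 16^{40} ≡ 1 (mod 41). 50 ≡ 10 (mod 40). So 16^{50} ≡ 16^{10} ≡ 1 (mod 41)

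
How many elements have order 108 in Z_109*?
Number of primitive roots mod 109 = φ(108) = 36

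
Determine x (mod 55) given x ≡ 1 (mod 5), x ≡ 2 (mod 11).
46

Using the Chinese Remainder Theorem:
M = product of moduli = 55
For equation 1: M_1 = 11, 11 ≡ 1 (mod 5), inverse of 11 mod 5 is 1 (check: 1 × 1 = 1 ≡ 1 (mod 5))
For equation 2: M_2 = 5, 5 ≡ 5 (mod 11), inverse of 5 mod 11 is 9 (check: 5 × 9 = 45 ≡ 1 (mod 11))
Combine: x ≡ Σ r_i×M_i×(M_i⁻¹ mod m_i) = 1×11×1 + 2×5×9 = 11 + 90 = 101
101 mod 55 = 46
x ≡ 46 (mod 55)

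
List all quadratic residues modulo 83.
QRs mod 83: {1, 3, 4, 7, 9, 10, 11, 12, 16, 17, 21, 23, 25, 26, 27, 28, 29, 30, 31, 33, 36, 37, 38, 40, 41, 44, 48, 49, 51, 59, 61, 63, 64, 65, 68, 69, 70, 75, 77, 78, 81}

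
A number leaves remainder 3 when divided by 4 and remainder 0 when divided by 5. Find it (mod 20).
M = 4 × 5 = 20. M₁ = 5, y₁ ≡ 1 (mod 4). M₂ = 4, y₂ ≡ 4 (mod 5). n = 3×5×1 + 0×4×4 ≡ 15 (mod 20)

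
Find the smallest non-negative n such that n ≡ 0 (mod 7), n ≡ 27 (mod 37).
175

Using the Chinese Remainder Theorem:
M = product of moduli = 259
For equation 1: M_1 = 37, 37 ≡ 2 (mod 7), inverse of 37 mod 7 is 4 (check: 2 × 4 = 8 ≡ 1 (mod 7))
For equation 2: M_2 = 7, 7 ≡ 7 (mod 37), inverse of 7 mod 37 is 16 (check: 7 × 16 = 112 ≡ 1 (mod 37))
Combine: n ≡ Σ r_i×M_i×(M_i⁻¹ mod m_i) = 0×37×4 + 27×7×16 = 0 + 3024 = 3024
3024 mod 259 = 175
n ≡ 175 (mod 259)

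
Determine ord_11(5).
Powers of 5 mod 11: 5^1≡5, 5^2≡3, 5^3≡4, 5^4≡9, 5^5≡1. Order = 5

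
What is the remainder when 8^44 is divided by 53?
Using repeated squaring. 44 = 32 + 8 + 4 (binary 101100). Repeated squaring mod 53: 8^1 ≡ 8; 8^2 ≡ 8² = 64 ≡ 11; 8^4 ≡ 11² = 121 ≡ 15; 8^8 ≡ 15² = 225 ≡ 13; 8^16 ≡ 13² = 169 ≡ 10; 8^32 ≡ 10² = 100 ≡ 47. Multiply: 8^44 = 8^32 × 8^8 × 8^4 ≡ 47 × 13 × 15 (mod 53): 47 × 13 = 611 ≡ 28; 28 × 15 = 420 ≡ 49. So 8^44 ≡ 49 (mod 53).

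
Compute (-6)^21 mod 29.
Using repeated squaring. (-6) ≡ 23 (mod 29). 21 = 16 + 4 + 1 (binary 10101). Repeated squaring mod 29: 23^1 ≡ 23; 23^2 ≡ 23² = 529 ≡ 7; 23^4 ≡ 7² = 49 ≡ 20; 23^8 ≡ 20² = 400 ≡ 23; 23^16 ≡ 23² = 529 ≡ 7. Multiply: (-6)^21 ≡ 23^16 × 23^4 × 23^1 ≡ 7 × 20 × 23 (mod 29): 7 × 20 = 140 ≡ 24; 24 × 23 = 552 ≡ 1. So (-6)^21 ≡ 1 (mod 29).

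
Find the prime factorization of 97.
97

Divide by primes starting from smallest:
97 ÷ 97 = 1

97 = 97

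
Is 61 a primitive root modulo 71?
Yes

To verify, check if 61^(70/q) ≢ 1 (mod 71) for each prime divisor q of 70
Divisors of 70 = 70: [1, 2, 5, 7, 10, 14, 35, 70]
  61^(70/2) = 61^35 ≡ 70 (mod 71)
  61^(70/5) = 61^14 ≡ 25 (mod 71)
  61^(70/7) = 61^10 ≡ 30 (mod 71)
Conclusion: 61 is a primitive root modulo 71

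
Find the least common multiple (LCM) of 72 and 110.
3960

First find GCD(72, 110) using the Euclidean algorithm:
72 = 0 × 110 + 72
110 = 1 × 72 + 38
72 = 1 × 38 + 34
38 = 1 × 34 + 4
34 = 8 × 4 + 2
4 = 2 × 2 + 0
GCD(72, 110) = 2

LCM formula: LCM(a, b) = (a × b) / GCD(a, b)
LCM(72, 110) = (72 × 110) / 2
LCM(72, 110) = 7920 / 2
LCM(72, 110) = 3960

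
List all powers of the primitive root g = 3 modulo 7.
g^1, g^2, ..., g^{6} mod 7: {3, 2, 6, 4, 5, 1}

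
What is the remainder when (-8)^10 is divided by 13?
(-8) ≡ 5 (mod 13). 10 = 8 + 2 (binary 1010). Repeated squaring mod 13: 5^1 ≡ 5; 5^2 ≡ 5² = 25 ≡ 12; 5^4 ≡ 12² = 144 ≡ 1; 5^8 ≡ 1² = 1 ≡ 1. Multiply: (-8)^10 ≡ 5^8 × 5^2 ≡ 1 × 12 (mod 13): 1 × 12 = 12 ≡ 12. So (-8)^10 ≡ 12 (mod 13).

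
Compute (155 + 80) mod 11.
4

(155 + 80) = 235
235 mod 11 = 4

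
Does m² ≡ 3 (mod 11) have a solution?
By Euler's criterion: 3^{5} ≡ 1 (mod 11). Since this equals 1, 3 is a QR.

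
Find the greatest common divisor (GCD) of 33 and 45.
3

Using the Euclidean algorithm:
33 = 0 × 45 + 33
45 = 1 × 33 + 12
33 = 2 × 12 + 9
12 = 1 × 9 + 3
9 = 3 × 3 + 0

GCD(33, 45) = 3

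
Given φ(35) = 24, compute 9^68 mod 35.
By Euler: 9^{24} ≡ 1 (mod 35) since gcd(9, 35) = 1. 68 = 2×24 + 20. So 9^{68} ≡ 9^{20} ≡ 11 (mod 35)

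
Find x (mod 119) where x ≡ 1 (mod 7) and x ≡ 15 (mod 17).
M = 7 × 17 = 119. M₁ = 17, y₁ ≡ 5 (mod 7). M₂ = 7, y₂ ≡ 5 (mod 17). x = 1×17×5 + 15×7×5 ≡ 15 (mod 119)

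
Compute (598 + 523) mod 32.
1

(598 + 523) = 1121
1121 mod 32 = 1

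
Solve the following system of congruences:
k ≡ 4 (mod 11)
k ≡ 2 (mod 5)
37

Using the Chinese Remainder Theorem:
M = product of moduli = 55
For equation 1: M_1 = 5, 5 ≡ 5 (mod 11), inverse of 5 mod 11 is 9 (check: 5 × 9 = 45 ≡ 1 (mod 11))
For equation 2: M_2 = 11, 11 ≡ 1 (mod 5), inverse of 11 mod 5 is 1 (check: 1 × 1 = 1 ≡ 1 (mod 5))
Combine: k ≡ Σ r_i×M_i×(M_i⁻¹ mod m_i) = 4×5×9 + 2×11×1 = 180 + 22 = 202
202 mod 55 = 37
k ≡ 37 (mod 55)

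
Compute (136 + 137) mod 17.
1

(136 + 137) = 273
273 mod 17 = 1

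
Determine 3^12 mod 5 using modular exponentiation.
Using Fermat: 3^{4} ≡ 1 (mod 5). 12 ≡ 0 (mod 4). So 3^{12} ≡ 3^{0} ≡ 1 (mod 5)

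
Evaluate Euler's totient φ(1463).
1080

Prime factorization: 1463 = 7 × 11 × 19
Using the formula φ(n) = n × Π(1 - 1/p) for each prime factor p:
φ(1463) = 1463 × (1 - 1/7) × (1 - 1/11) × (1 - 1/19)
φ(1463) = 1080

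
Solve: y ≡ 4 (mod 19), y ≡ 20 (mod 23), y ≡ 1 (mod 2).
M = 19 × 23 × 2 = 874. M₁ = 46, y₁ ≡ 12 (mod 19). M₂ = 38, y₂ ≡ 20 (mod 23). M₃ = 437, y₃ ≡ 1 (mod 2). y = 4×46×12 + 20×38×20 + 1×437×1 ≡ 365 (mod 874)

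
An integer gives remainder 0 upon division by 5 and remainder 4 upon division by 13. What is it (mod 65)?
M = 5 × 13 = 65. M₁ = 13, y₁ ≡ 2 (mod 5). M₂ = 5, y₂ ≡ 8 (mod 13). k = 0×13×2 + 4×5×8 ≡ 30 (mod 65). The smallest positive such number is 30.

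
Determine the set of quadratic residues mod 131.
QRs mod 131: {1, 3, 4, 5, 7, 9, 11, 12, 13, 15, 16, 20, 21, 25, 27, 28, 33, 34, 35, 36, 38, 39, 41, 43, 44, 45, 46, 48, 49, 52, 53, 55, 58, 59, 60, 61, 62, 63, 64, 65, 74, 75, 77, 80, 81, 84, 89, 91, 94, 99, 100, 101, 102, 105, 107, 108, 109, 112, 113, 114, 117, 121, 123, 125, 129}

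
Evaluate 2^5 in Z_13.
5 = 4 + 1 (binary 101). Repeated squaring mod 13: 2^1 ≡ 2; 2^2 ≡ 2² = 4 ≡ 4; 2^4 ≡ 4² = 16 ≡ 3. Multiply: 2^5 = 2^4 × 2^1 ≡ 3 × 2 (mod 13): 3 × 2 = 6 ≡ 6. So 2^5 ≡ 6 (mod 13).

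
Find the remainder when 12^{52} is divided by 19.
By Fermat: 12^{18} ≡ 1 (mod 19). 52 = 2×18 + 16. So 12^{52} ≡ 12^{16} ≡ 7 (mod 19)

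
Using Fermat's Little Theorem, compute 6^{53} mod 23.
16

By Fermat's Little Theorem, a^(p-1) ≡ 1 (mod p) for prime p and gcd(a, p) = 1
Here p = 23, so 6^22 ≡ 1 (mod 23)
We can reduce the exponent: 53 mod 22 = 9
So 6^53 ≡ 6^9 (mod 23)
Computing: 6^9 mod 23 = 16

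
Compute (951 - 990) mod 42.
3

(951 - 990) = -39
-39 mod 42 = 3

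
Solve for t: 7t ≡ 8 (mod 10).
4

Since gcd(7, 10) = 1 divides 8, a solution exists.
Multiply both sides by the inverse of 7 mod 10:
  7^(-1) mod 10 = 3
  x ≡ 3 × 8 ≡ 24 ≡ 4 (mod 10)
Verification: 7 × 4 = 28 = 2 × 10 + 8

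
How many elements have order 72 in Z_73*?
Number of primitive roots mod 73 = φ(72) = 24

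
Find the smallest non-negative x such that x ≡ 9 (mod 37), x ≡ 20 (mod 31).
268

Using the Chinese Remainder Theorem:
M = product of moduli = 1147
For equation 1: M_1 = 31, 31 ≡ 31 (mod 37), inverse of 31 mod 37 is 6 (check: 31 × 6 = 186 ≡ 1 (mod 37))
For equation 2: M_2 = 37, 37 ≡ 6 (mod 31), inverse of 37 mod 31 is 26 (check: 6 × 26 = 156 ≡ 1 (mod 31))
Combine: x ≡ Σ r_i×M_i×(M_i⁻¹ mod m_i) = 9×31×6 + 20×37×26 = 1674 + 19240 = 20914
20914 mod 1147 = 268
x ≡ 268 (mod 1147)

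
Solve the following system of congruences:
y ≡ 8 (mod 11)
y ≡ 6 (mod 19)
63

Using the Chinese Remainder Theorem:
M = product of moduli = 209
For equation 1: M_1 = 19, 19 ≡ 8 (mod 11), inverse of 19 mod 11 is 7 (check: 8 × 7 = 56 ≡ 1 (mod 11))
For equation 2: M_2 = 11, 11 ≡ 11 (mod 19), inverse of 11 mod 19 is 7 (check: 11 × 7 = 77 ≡ 1 (mod 19))
Combine: y ≡ Σ r_i×M_i×(M_i⁻¹ mod m_i) = 8×19×7 + 6×11×7 = 1064 + 462 = 1526
1526 mod 209 = 63
y ≡ 63 (mod 209)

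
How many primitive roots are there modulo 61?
16

The number of primitive roots modulo p is φ(p-1) = φ(60)
φ(60) = 16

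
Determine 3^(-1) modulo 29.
3^(-1) ≡ 10 (mod 29). Verification: 3 × 10 = 30 ≡ 1 (mod 29)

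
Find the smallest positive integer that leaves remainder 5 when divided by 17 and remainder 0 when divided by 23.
M = 17 × 23 = 391. M₁ = 23, y₁ ≡ 3 (mod 17). M₂ = 17, y₂ ≡ 19 (mod 23). x = 5×23×3 + 0×17×19 ≡ 345 (mod 391). The smallest positive such number is 345.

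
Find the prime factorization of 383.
383

Divide by primes starting from smallest:
383 ÷ 383 = 1

383 = 383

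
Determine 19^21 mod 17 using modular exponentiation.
Using Fermat: 19^{16} ≡ 1 (mod 17). 21 ≡ 5 (mod 16). So 19^{21} ≡ 19^{5} ≡ 15 (mod 17)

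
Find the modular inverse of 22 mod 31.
22^(-1) ≡ 24 (mod 31). Verification: 22 × 24 = 528 ≡ 1 (mod 31)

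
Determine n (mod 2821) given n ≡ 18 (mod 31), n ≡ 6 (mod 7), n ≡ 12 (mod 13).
545

Using the Chinese Remainder Theorem:
M = product of moduli = 2821
For equation 1: M_1 = 91, 91 ≡ 29 (mod 31), inverse of 91 mod 31 is 15 (check: 29 × 15 = 435 ≡ 1 (mod 31))
For equation 2: M_2 = 403, 403 ≡ 4 (mod 7), inverse of 403 mod 7 is 2 (check: 4 × 2 = 8 ≡ 1 (mod 7))
For equation 3: M_3 = 217, 217 ≡ 9 (mod 13), inverse of 217 mod 13 is 3 (check: 9 × 3 = 27 ≡ 1 (mod 13))
Combine: n ≡ Σ r_i×M_i×(M_i⁻¹ mod m_i) = 18×91×15 + 6×403×2 + 12×217×3 = 24570 + 4836 + 7812 = 37218
37218 mod 2821 = 545
n ≡ 545 (mod 2821)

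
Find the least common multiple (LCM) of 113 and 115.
12995

First find GCD(113, 115) using the Euclidean algorithm:
113 = 0 × 115 + 113
115 = 1 × 113 + 2
113 = 56 × 2 + 1
2 = 2 × 1 + 0
GCD(113, 115) = 1

LCM formula: LCM(a, b) = (a × b) / GCD(a, b)
LCM(113, 115) = (113 × 115) / 1
LCM(113, 115) = 12995 / 1
LCM(113, 115) = 12995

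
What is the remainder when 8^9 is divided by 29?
9 = 8 + 1 (binary 1001). Repeated squaring mod 29: 8^1 ≡ 8; 8^2 ≡ 8² = 64 ≡ 6; 8^4 ≡ 6² = 36 ≡ 7; 8^8 ≡ 7² = 49 ≡ 20. Multiply: 8^9 = 8^8 × 8^1 ≡ 20 × 8 (mod 29): 20 × 8 = 160 ≡ 15. So 8^9 ≡ 15 (mod 29).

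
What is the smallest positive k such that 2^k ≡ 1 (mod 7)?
Powers of 2 mod 7: 2^1≡2, 2^2≡4, 2^3≡1. Order = 3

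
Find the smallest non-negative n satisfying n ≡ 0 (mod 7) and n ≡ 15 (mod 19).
M = 7 × 19 = 133. M₁ = 19, y₁ ≡ 3 (mod 7). M₂ = 7, y₂ ≡ 11 (mod 19). n = 0×19×3 + 15×7×11 ≡ 91 (mod 133)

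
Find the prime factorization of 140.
2^2 × 5 × 7

Divide by primes starting from smallest:
140 ÷ 2 = 70
70 ÷ 2 = 35
35 ÷ 5 = 7
7 ÷ 7 = 1

140 = 2^2 × 5 × 7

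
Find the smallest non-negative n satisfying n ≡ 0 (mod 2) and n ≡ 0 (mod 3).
M = 2 × 3 = 6. M₁ = 3, y₁ ≡ 1 (mod 2). M₂ = 2, y₂ ≡ 2 (mod 3). n = 0×3×1 + 0×2×2 ≡ 0 (mod 6)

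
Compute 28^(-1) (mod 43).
28^(-1) ≡ 20 (mod 43). Verification: 28 × 20 = 560 ≡ 1 (mod 43)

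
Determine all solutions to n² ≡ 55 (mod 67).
The square roots of 55 mod 67 are 16 and 51. Verify: 16² = 256 ≡ 55 (mod 67)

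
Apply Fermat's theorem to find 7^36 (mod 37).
By Fermat's Little Theorem, 7^{36} ≡ 1 (mod 37) since 37 is prime and gcd(7, 37) = 1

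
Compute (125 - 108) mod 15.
2

(125 - 108) = 17
17 mod 15 = 2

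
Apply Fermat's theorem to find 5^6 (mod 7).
By Fermat's Little Theorem, 5^{6} ≡ 1 (mod 7) since 7 is prime and gcd(5, 7) = 1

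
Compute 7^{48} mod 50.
1

Using successive squaring:
Binary expansion of 48: 110000
Powers of 7 mod 50 (each is the square of the previous):
  7^1 ≡ 7 (mod 50)
  7^2 ≡ 7² = 49 ≡ 49 (mod 50)
  7^4 ≡ 49² = 2401 ≡ 1 (mod 50)
  7^8 ≡ 1² = 1 ≡ 1 (mod 50)
  7^16 ≡ 1² = 1 ≡ 1 (mod 50)
  7^32 ≡ 1² = 1 ≡ 1 (mod 50)
48 = 32 + 16, so 7^48 = 7^32 × 7^16 ≡ 1 × 1 (mod 50)
Multiplying step by step:
  1 × 1 = 1 ≡ 1 (mod 50)
Result: 7^48 ≡ 1 (mod 50)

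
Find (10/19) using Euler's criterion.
(10/19) = 10^{9} mod 19 = -1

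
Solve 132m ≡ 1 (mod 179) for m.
132^(-1) ≡ 99 (mod 179). Verification: 132 × 99 = 13068 ≡ 1 (mod 179)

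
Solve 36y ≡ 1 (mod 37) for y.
36

Using Extended Euclidean Algorithm:
gcd(36, 37) = 1
Bezout coefficients: 36 × -1 + 37 × 1 = 1
So 36 × -1 ≡ 1 (mod 37)
The inverse is -1 mod 37 = 36
Verification: 36 × 36 = 1296 = 35 × 37 + 1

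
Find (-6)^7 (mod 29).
(-6) ≡ 23 (mod 29). 7 = 4 + 2 + 1 (binary 111). Repeated squaring mod 29: 23^1 ≡ 23; 23^2 ≡ 23² = 529 ≡ 7; 23^4 ≡ 7² = 49 ≡ 20. Multiply: (-6)^7 ≡ 23^4 × 23^2 × 23^1 ≡ 20 × 7 × 23 (mod 29): 20 × 7 = 140 ≡ 24; 24 × 23 = 552 ≡ 1. So (-6)^7 ≡ 1 (mod 29).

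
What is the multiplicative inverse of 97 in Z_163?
97^(-1) ≡ 121 (mod 163). Verification: 97 × 121 = 11737 ≡ 1 (mod 163)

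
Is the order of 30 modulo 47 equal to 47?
No, the actual order is 46, not 47.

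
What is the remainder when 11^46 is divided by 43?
Using Fermat: 11^{42} ≡ 1 (mod 43). 46 ≡ 4 (mod 42). So 11^{46} ≡ 11^{4} ≡ 21 (mod 43)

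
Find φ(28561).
26364

Prime factorization: 28561 = 13^4
Using the formula φ(n) = n × Π(1 - 1/p) for each prime factor p:
φ(28561) = 28561 × (1 - 1/13)
φ(28561) = 26364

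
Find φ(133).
108

Prime factorization: 133 = 7 × 19
Using the formula φ(n) = n × Π(1 - 1/p) for each prime factor p:
φ(133) = 133 × (1 - 1/7) × (1 - 1/19)
φ(133) = 108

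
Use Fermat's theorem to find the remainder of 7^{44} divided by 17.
13

By Fermat's Little Theorem, a^(p-1) ≡ 1 (mod p) for prime p and gcd(a, p) = 1
Here p = 17, so 7^16 ≡ 1 (mod 17)
We can reduce the exponent: 44 mod 16 = 12
So 7^44 ≡ 7^12 (mod 17)
Computing: 7^12 mod 17 = 13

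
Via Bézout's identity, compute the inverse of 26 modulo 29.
Extended GCD: 26(-10) + 29(9) = 1. So 26^(-1) ≡ 19 ≡ 19 (mod 29). Verify: 26 × 19 = 494 ≡ 1 (mod 29)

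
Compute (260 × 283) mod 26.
0

(260 × 283) = 73580
73580 mod 26 = 0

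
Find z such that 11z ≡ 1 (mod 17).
11^(-1) ≡ 14 (mod 17). Verification: 11 × 14 = 154 ≡ 1 (mod 17)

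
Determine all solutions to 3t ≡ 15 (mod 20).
5

Since gcd(3, 20) = 1 divides 15, a solution exists.
Multiply both sides by the inverse of 3 mod 20:
  3^(-1) mod 20 = 7
  x ≡ 7 × 15 ≡ 105 ≡ 5 (mod 20)
Verification: 3 × 5 = 15 = 0 × 20 + 15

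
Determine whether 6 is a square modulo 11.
By Euler's criterion: 6^{5} ≡ 10 (mod 11). Since this equals -1 (≡ 10), 6 is not a QR.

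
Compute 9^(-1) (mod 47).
9^(-1) ≡ 21 (mod 47). Verification: 9 × 21 = 189 ≡ 1 (mod 47)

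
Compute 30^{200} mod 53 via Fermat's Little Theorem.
1

By Fermat's Little Theorem, a^(p-1) ≡ 1 (mod p) for prime p and gcd(a, p) = 1
Here p = 53, so 30^52 ≡ 1 (mod 53)
We can reduce the exponent: 200 mod 52 = 44
So 30^200 ≡ 30^44 (mod 53)
Computing: 30^44 mod 53 = 1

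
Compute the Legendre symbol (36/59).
(36/59) = 36^{29} mod 59 = 1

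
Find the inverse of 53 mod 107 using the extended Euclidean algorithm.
Extended GCD: 53(-2) + 107(1) = 1. So 53^(-1) ≡ 105 ≡ 105 (mod 107). Verify: 53 × 105 = 5565 ≡ 1 (mod 107)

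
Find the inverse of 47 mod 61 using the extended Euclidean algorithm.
Extended GCD: 47(13) + 61(-10) = 1. So 47^(-1) ≡ 13 ≡ 13 (mod 61). Verify: 47 × 13 = 611 ≡ 1 (mod 61)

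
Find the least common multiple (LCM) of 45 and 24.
360

First find GCD(45, 24) using the Euclidean algorithm:
45 = 1 × 24 + 21
24 = 1 × 21 + 3
21 = 7 × 3 + 0
GCD(45, 24) = 3

LCM formula: LCM(a, b) = (a × b) / GCD(a, b)
LCM(45, 24) = (45 × 24) / 3
LCM(45, 24) = 1080 / 3
LCM(45, 24) = 360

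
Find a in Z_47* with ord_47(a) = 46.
5 has order 46 mod 47 since 5^{46} ≡ 1 (mod 47) and no smaller power works.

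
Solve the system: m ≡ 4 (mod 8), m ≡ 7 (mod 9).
M = 8 × 9 = 72. M₁ = 9, y₁ ≡ 1 (mod 8). M₂ = 8, y₂ ≡ 8 (mod 9). m = 4×9×1 + 7×8×8 ≡ 52 (mod 72)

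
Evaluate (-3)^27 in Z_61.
Using repeated squaring. (-3) ≡ 58 (mod 61). 27 = 16 + 8 + 2 + 1 (binary 11011). Repeated squaring mod 61: 58^1 ≡ 58; 58^2 ≡ 58² = 3364 ≡ 9; 58^4 ≡ 9² = 81 ≡ 20; 58^8 ≡ 20² = 400 ≡ 34; 58^16 ≡ 34² = 1156 ≡ 58. Multiply: (-3)^27 ≡ 58^16 × 58^8 × 58^2 × 58^1 ≡ 58 × 34 × 9 × 58 (mod 61): 58 × 34 = 1972 ≡ 20; 20 × 9 = 180 ≡ 58; 58 × 58 = 3364 ≡ 9. So (-3)^27 ≡ 9 (mod 61).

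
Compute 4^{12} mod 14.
8

Using successive squaring:
Binary expansion of 12: 1100
Powers of 4 mod 14 (each is the square of the previous):
  4^1 ≡ 4 (mod 14)
  4^2 ≡ 4² = 16 ≡ 2 (mod 14)
  4^4 ≡ 2² = 4 ≡ 4 (mod 14)
  4^8 ≡ 4² = 16 ≡ 2 (mod 14)
12 = 8 + 4, so 4^12 = 4^8 × 4^4 ≡ 2 × 4 (mod 14)
Multiplying step by step:
  2 × 4 = 8 ≡ 8 (mod 14)
Result: 4^12 ≡ 8 (mod 14)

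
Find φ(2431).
1920

Prime factorization: 2431 = 11 × 13 × 17
Using the formula φ(n) = n × Π(1 - 1/p) for each prime factor p:
φ(2431) = 2431 × (1 - 1/11) × (1 - 1/13) × (1 - 1/17)
φ(2431) = 1920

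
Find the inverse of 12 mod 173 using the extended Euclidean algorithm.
Extended GCD: 12(-72) + 173(5) = 1. So 12^(-1) ≡ 101 ≡ 101 (mod 173). Verify: 12 × 101 = 1212 ≡ 1 (mod 173)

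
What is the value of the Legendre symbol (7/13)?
(7/13) = 7^{6} mod 13 = -1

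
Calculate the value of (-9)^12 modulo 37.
Using repeated squaring. (-9) ≡ 28 (mod 37). 12 = 8 + 4 (binary 1100). Repeated squaring mod 37: 28^1 ≡ 28; 28^2 ≡ 28² = 784 ≡ 7; 28^4 ≡ 7² = 49 ≡ 12; 28^8 ≡ 12² = 144 ≡ 33. Multiply: (-9)^12 ≡ 28^8 × 28^4 ≡ 33 × 12 (mod 37): 33 × 12 = 396 ≡ 26. So (-9)^12 ≡ 26 (mod 37).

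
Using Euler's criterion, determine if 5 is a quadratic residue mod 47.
By Euler's criterion: 5^{23} ≡ 46 (mod 47). Since this equals -1 (≡ 46), 5 is not a QR.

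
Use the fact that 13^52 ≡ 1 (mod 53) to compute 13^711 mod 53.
By Fermat: 13^{52} ≡ 1 (mod 53). 711 ≡ 35 (mod 52). So 13^{711} ≡ 13^{35} ≡ 44 (mod 53)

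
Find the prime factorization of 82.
2 × 41

Divide by primes starting from smallest:
82 ÷ 2 = 41
41 ÷ 41 = 1

82 = 2 × 41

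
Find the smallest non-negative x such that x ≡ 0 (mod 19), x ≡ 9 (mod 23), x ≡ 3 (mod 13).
3344

Using the Chinese Remainder Theorem:
M = product of moduli = 5681
For equation 1: M_1 = 299, 299 ≡ 14 (mod 19), inverse of 299 mod 19 is 15 (check: 14 × 15 = 210 ≡ 1 (mod 19))
For equation 2: M_2 = 247, 247 ≡ 17 (mod 23), inverse of 247 mod 23 is 19 (check: 17 × 19 = 323 ≡ 1 (mod 23))
For equation 3: M_3 = 437, 437 ≡ 8 (mod 13), inverse of 437 mod 13 is 5 (check: 8 × 5 = 40 ≡ 1 (mod 13))
Combine: x ≡ Σ r_i×M_i×(M_i⁻¹ mod m_i) = 0×299×15 + 9×247×19 + 3×437×5 = 0 + 42237 + 6555 = 48792
48792 mod 5681 = 3344
x ≡ 3344 (mod 5681)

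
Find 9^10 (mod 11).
10 = 8 + 2 (binary 1010). Repeated squaring mod 11: 9^1 ≡ 9; 9^2 ≡ 9² = 81 ≡ 4; 9^4 ≡ 4² = 16 ≡ 5; 9^8 ≡ 5² = 25 ≡ 3. Multiply: 9^10 = 9^8 × 9^2 ≡ 3 × 4 (mod 11): 3 × 4 = 12 ≡ 1. So 9^10 ≡ 1 (mod 11).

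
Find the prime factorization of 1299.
3 × 433

Divide by primes starting from smallest:
1299 ÷ 3 = 433
433 ÷ 433 = 1

1299 = 3 × 433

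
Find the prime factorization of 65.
5 × 13

Divide by primes starting from smallest:
65 ÷ 5 = 13
13 ÷ 13 = 1

65 = 5 × 13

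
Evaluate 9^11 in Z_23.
Using repeated squaring. 11 = 8 + 2 + 1 (binary 1011). Repeated squaring mod 23: 9^1 ≡ 9; 9^2 ≡ 9² = 81 ≡ 12; 9^4 ≡ 12² = 144 ≡ 6; 9^8 ≡ 6² = 36 ≡ 13. Multiply: 9^11 = 9^8 × 9^2 × 9^1 ≡ 13 × 12 × 9 (mod 23): 13 × 12 = 156 ≡ 18; 18 × 9 = 162 ≡ 1. So 9^11 ≡ 1 (mod 23).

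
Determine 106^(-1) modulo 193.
106^(-1) ≡ 122 (mod 193). Verification: 106 × 122 = 12932 ≡ 1 (mod 193)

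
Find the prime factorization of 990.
2 × 3^2 × 5 × 11

Divide by primes starting from smallest:
990 ÷ 2 = 495
495 ÷ 3 = 165
165 ÷ 3 = 55
55 ÷ 5 = 11
11 ÷ 11 = 1

990 = 2 × 3^2 × 5 × 11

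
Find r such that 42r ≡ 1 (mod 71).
42^(-1) ≡ 22 (mod 71). Verification: 42 × 22 = 924 ≡ 1 (mod 71)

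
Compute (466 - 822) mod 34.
18

(466 - 822) = -356
-356 mod 34 = 18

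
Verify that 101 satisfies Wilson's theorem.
(100)! mod 101 = 100. Since this equals -1 (mod 101), Wilson confirms 101 is prime.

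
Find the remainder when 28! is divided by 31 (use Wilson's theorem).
(30)! = (28)! × (29) × (30) ≡ -1 (mod 31). So (28)! ≡ -1 × [(30)(29)]^(-1) ≡ 15 (mod 31)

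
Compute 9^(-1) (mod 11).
5

Using Extended Euclidean Algorithm:
gcd(9, 11) = 1
Bezout coefficients: 9 × 5 + 11 × -4 = 1
So 9 × 5 ≡ 1 (mod 11)
The inverse is 5 mod 11 = 5
Verification: 9 × 5 = 45 = 4 × 11 + 1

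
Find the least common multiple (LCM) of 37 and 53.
1961

First find GCD(37, 53) using the Euclidean algorithm:
37 = 0 × 53 + 37
53 = 1 × 37 + 16
37 = 2 × 16 + 5
16 = 3 × 5 + 1
5 = 5 × 1 + 0
GCD(37, 53) = 1

LCM formula: LCM(a, b) = (a × b) / GCD(a, b)
LCM(37, 53) = (37 × 53) / 1
LCM(37, 53) = 1961 / 1
LCM(37, 53) = 1961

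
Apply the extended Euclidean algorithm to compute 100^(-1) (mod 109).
Extended GCD: 100(12) + 109(-11) = 1. So 100^(-1) ≡ 12 ≡ 12 (mod 109). Verify: 100 × 12 = 1200 ≡ 1 (mod 109)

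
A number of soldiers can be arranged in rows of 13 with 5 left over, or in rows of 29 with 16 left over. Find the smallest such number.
M = 13 × 29 = 377. M₁ = 29, y₁ ≡ 9 (mod 13). M₂ = 13, y₂ ≡ 9 (mod 29). k = 5×29×9 + 16×13×9 ≡ 161 (mod 377). The smallest positive such number is 161.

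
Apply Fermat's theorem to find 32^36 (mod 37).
By Fermat's Little Theorem, 32^{36} ≡ 1 (mod 37) since 37 is prime and gcd(32, 37) = 1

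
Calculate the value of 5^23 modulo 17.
Using Fermat: 5^{16} ≡ 1 (mod 17). 23 ≡ 7 (mod 16). So 5^{23} ≡ 5^{7} ≡ 10 (mod 17)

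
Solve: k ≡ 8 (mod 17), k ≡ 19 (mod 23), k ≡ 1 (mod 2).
M = 17 × 23 × 2 = 782. M₁ = 46, y₁ ≡ 10 (mod 17). M₂ = 34, y₂ ≡ 21 (mod 23). M₃ = 391, y₃ ≡ 1 (mod 2). k = 8×46×10 + 19×34×21 + 1×391×1 ≡ 433 (mod 782)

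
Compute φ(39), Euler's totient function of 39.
24

Prime factorization: 39 = 3 × 13
Using the formula φ(n) = n × Π(1 - 1/p) for each prime factor p:
φ(39) = 39 × (1 - 1/3) × (1 - 1/13)
φ(39) = 24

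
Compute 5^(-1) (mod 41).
5^(-1) ≡ 33 (mod 41). Verification: 5 × 33 = 165 ≡ 1 (mod 41)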